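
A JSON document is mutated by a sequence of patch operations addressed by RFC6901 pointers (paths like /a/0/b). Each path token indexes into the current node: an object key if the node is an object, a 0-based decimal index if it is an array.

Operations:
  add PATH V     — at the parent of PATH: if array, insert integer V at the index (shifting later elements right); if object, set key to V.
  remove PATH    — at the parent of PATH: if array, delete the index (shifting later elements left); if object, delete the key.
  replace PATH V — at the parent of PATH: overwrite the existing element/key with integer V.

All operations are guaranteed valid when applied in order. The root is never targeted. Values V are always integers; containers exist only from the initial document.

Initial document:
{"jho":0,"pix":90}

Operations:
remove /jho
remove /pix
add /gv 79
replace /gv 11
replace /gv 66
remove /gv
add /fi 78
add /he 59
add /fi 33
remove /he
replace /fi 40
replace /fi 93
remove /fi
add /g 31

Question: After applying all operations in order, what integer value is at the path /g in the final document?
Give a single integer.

Answer: 31

Derivation:
After op 1 (remove /jho): {"pix":90}
After op 2 (remove /pix): {}
After op 3 (add /gv 79): {"gv":79}
After op 4 (replace /gv 11): {"gv":11}
After op 5 (replace /gv 66): {"gv":66}
After op 6 (remove /gv): {}
After op 7 (add /fi 78): {"fi":78}
After op 8 (add /he 59): {"fi":78,"he":59}
After op 9 (add /fi 33): {"fi":33,"he":59}
After op 10 (remove /he): {"fi":33}
After op 11 (replace /fi 40): {"fi":40}
After op 12 (replace /fi 93): {"fi":93}
After op 13 (remove /fi): {}
After op 14 (add /g 31): {"g":31}
Value at /g: 31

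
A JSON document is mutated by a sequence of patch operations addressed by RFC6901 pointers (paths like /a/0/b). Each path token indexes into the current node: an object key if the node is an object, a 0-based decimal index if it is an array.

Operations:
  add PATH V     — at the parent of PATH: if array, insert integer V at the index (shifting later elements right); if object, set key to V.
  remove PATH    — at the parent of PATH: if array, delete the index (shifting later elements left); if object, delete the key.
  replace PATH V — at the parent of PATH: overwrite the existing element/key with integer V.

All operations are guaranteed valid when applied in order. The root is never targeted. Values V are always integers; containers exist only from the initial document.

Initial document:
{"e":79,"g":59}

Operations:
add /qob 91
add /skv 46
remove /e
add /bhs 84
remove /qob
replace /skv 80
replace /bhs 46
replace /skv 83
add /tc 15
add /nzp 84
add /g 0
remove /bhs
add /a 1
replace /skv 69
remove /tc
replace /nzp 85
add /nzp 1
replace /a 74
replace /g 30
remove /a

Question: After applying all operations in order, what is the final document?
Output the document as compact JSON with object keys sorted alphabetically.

Answer: {"g":30,"nzp":1,"skv":69}

Derivation:
After op 1 (add /qob 91): {"e":79,"g":59,"qob":91}
After op 2 (add /skv 46): {"e":79,"g":59,"qob":91,"skv":46}
After op 3 (remove /e): {"g":59,"qob":91,"skv":46}
After op 4 (add /bhs 84): {"bhs":84,"g":59,"qob":91,"skv":46}
After op 5 (remove /qob): {"bhs":84,"g":59,"skv":46}
After op 6 (replace /skv 80): {"bhs":84,"g":59,"skv":80}
After op 7 (replace /bhs 46): {"bhs":46,"g":59,"skv":80}
After op 8 (replace /skv 83): {"bhs":46,"g":59,"skv":83}
After op 9 (add /tc 15): {"bhs":46,"g":59,"skv":83,"tc":15}
After op 10 (add /nzp 84): {"bhs":46,"g":59,"nzp":84,"skv":83,"tc":15}
After op 11 (add /g 0): {"bhs":46,"g":0,"nzp":84,"skv":83,"tc":15}
After op 12 (remove /bhs): {"g":0,"nzp":84,"skv":83,"tc":15}
After op 13 (add /a 1): {"a":1,"g":0,"nzp":84,"skv":83,"tc":15}
After op 14 (replace /skv 69): {"a":1,"g":0,"nzp":84,"skv":69,"tc":15}
After op 15 (remove /tc): {"a":1,"g":0,"nzp":84,"skv":69}
After op 16 (replace /nzp 85): {"a":1,"g":0,"nzp":85,"skv":69}
After op 17 (add /nzp 1): {"a":1,"g":0,"nzp":1,"skv":69}
After op 18 (replace /a 74): {"a":74,"g":0,"nzp":1,"skv":69}
After op 19 (replace /g 30): {"a":74,"g":30,"nzp":1,"skv":69}
After op 20 (remove /a): {"g":30,"nzp":1,"skv":69}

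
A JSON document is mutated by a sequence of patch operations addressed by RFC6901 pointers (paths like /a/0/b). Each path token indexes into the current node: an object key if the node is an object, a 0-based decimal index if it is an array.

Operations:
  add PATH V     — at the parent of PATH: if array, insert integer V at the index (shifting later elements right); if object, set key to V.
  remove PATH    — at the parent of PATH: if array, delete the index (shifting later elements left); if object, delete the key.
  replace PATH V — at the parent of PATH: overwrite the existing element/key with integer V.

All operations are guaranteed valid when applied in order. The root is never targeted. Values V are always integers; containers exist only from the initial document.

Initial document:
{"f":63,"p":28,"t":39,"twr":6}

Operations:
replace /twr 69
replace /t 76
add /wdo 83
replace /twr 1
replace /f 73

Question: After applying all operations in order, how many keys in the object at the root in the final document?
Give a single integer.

After op 1 (replace /twr 69): {"f":63,"p":28,"t":39,"twr":69}
After op 2 (replace /t 76): {"f":63,"p":28,"t":76,"twr":69}
After op 3 (add /wdo 83): {"f":63,"p":28,"t":76,"twr":69,"wdo":83}
After op 4 (replace /twr 1): {"f":63,"p":28,"t":76,"twr":1,"wdo":83}
After op 5 (replace /f 73): {"f":73,"p":28,"t":76,"twr":1,"wdo":83}
Size at the root: 5

Answer: 5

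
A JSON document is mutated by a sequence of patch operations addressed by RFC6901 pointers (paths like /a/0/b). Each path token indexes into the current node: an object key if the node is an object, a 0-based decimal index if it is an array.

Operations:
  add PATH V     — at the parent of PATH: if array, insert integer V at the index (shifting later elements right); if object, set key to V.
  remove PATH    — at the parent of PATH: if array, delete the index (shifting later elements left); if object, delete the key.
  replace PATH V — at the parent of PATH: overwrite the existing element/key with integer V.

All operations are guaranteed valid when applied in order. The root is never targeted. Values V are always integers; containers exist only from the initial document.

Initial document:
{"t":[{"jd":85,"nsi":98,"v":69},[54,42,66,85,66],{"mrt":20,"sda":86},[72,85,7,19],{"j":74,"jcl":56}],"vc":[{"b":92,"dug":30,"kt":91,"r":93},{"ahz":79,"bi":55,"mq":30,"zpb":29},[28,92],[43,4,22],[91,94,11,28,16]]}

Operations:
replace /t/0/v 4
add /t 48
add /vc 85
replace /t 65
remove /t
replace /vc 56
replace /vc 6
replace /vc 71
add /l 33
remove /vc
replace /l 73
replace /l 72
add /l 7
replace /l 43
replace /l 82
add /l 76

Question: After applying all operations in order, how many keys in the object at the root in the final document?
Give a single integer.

Answer: 1

Derivation:
After op 1 (replace /t/0/v 4): {"t":[{"jd":85,"nsi":98,"v":4},[54,42,66,85,66],{"mrt":20,"sda":86},[72,85,7,19],{"j":74,"jcl":56}],"vc":[{"b":92,"dug":30,"kt":91,"r":93},{"ahz":79,"bi":55,"mq":30,"zpb":29},[28,92],[43,4,22],[91,94,11,28,16]]}
After op 2 (add /t 48): {"t":48,"vc":[{"b":92,"dug":30,"kt":91,"r":93},{"ahz":79,"bi":55,"mq":30,"zpb":29},[28,92],[43,4,22],[91,94,11,28,16]]}
After op 3 (add /vc 85): {"t":48,"vc":85}
After op 4 (replace /t 65): {"t":65,"vc":85}
After op 5 (remove /t): {"vc":85}
After op 6 (replace /vc 56): {"vc":56}
After op 7 (replace /vc 6): {"vc":6}
After op 8 (replace /vc 71): {"vc":71}
After op 9 (add /l 33): {"l":33,"vc":71}
After op 10 (remove /vc): {"l":33}
After op 11 (replace /l 73): {"l":73}
After op 12 (replace /l 72): {"l":72}
After op 13 (add /l 7): {"l":7}
After op 14 (replace /l 43): {"l":43}
After op 15 (replace /l 82): {"l":82}
After op 16 (add /l 76): {"l":76}
Size at the root: 1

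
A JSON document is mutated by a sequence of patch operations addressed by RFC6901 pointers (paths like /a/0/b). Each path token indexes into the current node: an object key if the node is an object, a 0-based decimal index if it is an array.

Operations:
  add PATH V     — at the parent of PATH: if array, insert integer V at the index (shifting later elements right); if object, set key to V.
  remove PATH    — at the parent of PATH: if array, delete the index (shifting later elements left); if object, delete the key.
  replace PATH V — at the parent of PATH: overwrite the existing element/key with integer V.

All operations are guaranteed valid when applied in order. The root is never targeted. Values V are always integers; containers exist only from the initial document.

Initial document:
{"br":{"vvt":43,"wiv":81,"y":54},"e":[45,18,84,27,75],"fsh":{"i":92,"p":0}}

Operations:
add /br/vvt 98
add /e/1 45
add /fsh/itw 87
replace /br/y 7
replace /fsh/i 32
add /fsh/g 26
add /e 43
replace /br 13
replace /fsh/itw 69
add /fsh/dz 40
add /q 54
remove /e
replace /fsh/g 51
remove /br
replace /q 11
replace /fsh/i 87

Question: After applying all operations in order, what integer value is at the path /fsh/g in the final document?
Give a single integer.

Answer: 51

Derivation:
After op 1 (add /br/vvt 98): {"br":{"vvt":98,"wiv":81,"y":54},"e":[45,18,84,27,75],"fsh":{"i":92,"p":0}}
After op 2 (add /e/1 45): {"br":{"vvt":98,"wiv":81,"y":54},"e":[45,45,18,84,27,75],"fsh":{"i":92,"p":0}}
After op 3 (add /fsh/itw 87): {"br":{"vvt":98,"wiv":81,"y":54},"e":[45,45,18,84,27,75],"fsh":{"i":92,"itw":87,"p":0}}
After op 4 (replace /br/y 7): {"br":{"vvt":98,"wiv":81,"y":7},"e":[45,45,18,84,27,75],"fsh":{"i":92,"itw":87,"p":0}}
After op 5 (replace /fsh/i 32): {"br":{"vvt":98,"wiv":81,"y":7},"e":[45,45,18,84,27,75],"fsh":{"i":32,"itw":87,"p":0}}
After op 6 (add /fsh/g 26): {"br":{"vvt":98,"wiv":81,"y":7},"e":[45,45,18,84,27,75],"fsh":{"g":26,"i":32,"itw":87,"p":0}}
After op 7 (add /e 43): {"br":{"vvt":98,"wiv":81,"y":7},"e":43,"fsh":{"g":26,"i":32,"itw":87,"p":0}}
After op 8 (replace /br 13): {"br":13,"e":43,"fsh":{"g":26,"i":32,"itw":87,"p":0}}
After op 9 (replace /fsh/itw 69): {"br":13,"e":43,"fsh":{"g":26,"i":32,"itw":69,"p":0}}
After op 10 (add /fsh/dz 40): {"br":13,"e":43,"fsh":{"dz":40,"g":26,"i":32,"itw":69,"p":0}}
After op 11 (add /q 54): {"br":13,"e":43,"fsh":{"dz":40,"g":26,"i":32,"itw":69,"p":0},"q":54}
After op 12 (remove /e): {"br":13,"fsh":{"dz":40,"g":26,"i":32,"itw":69,"p":0},"q":54}
After op 13 (replace /fsh/g 51): {"br":13,"fsh":{"dz":40,"g":51,"i":32,"itw":69,"p":0},"q":54}
After op 14 (remove /br): {"fsh":{"dz":40,"g":51,"i":32,"itw":69,"p":0},"q":54}
After op 15 (replace /q 11): {"fsh":{"dz":40,"g":51,"i":32,"itw":69,"p":0},"q":11}
After op 16 (replace /fsh/i 87): {"fsh":{"dz":40,"g":51,"i":87,"itw":69,"p":0},"q":11}
Value at /fsh/g: 51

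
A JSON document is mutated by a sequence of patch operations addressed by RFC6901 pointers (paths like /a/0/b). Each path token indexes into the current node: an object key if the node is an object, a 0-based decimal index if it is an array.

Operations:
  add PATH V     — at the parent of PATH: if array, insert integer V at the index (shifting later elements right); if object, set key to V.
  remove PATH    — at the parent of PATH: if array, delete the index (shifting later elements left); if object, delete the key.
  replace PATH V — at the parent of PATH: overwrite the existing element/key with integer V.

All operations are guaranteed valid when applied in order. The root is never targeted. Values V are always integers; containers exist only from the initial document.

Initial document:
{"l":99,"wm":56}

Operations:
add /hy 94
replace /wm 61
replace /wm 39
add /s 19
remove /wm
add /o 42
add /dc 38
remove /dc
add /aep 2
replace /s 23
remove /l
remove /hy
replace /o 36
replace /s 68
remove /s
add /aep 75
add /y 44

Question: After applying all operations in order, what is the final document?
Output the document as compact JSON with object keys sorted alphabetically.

Answer: {"aep":75,"o":36,"y":44}

Derivation:
After op 1 (add /hy 94): {"hy":94,"l":99,"wm":56}
After op 2 (replace /wm 61): {"hy":94,"l":99,"wm":61}
After op 3 (replace /wm 39): {"hy":94,"l":99,"wm":39}
After op 4 (add /s 19): {"hy":94,"l":99,"s":19,"wm":39}
After op 5 (remove /wm): {"hy":94,"l":99,"s":19}
After op 6 (add /o 42): {"hy":94,"l":99,"o":42,"s":19}
After op 7 (add /dc 38): {"dc":38,"hy":94,"l":99,"o":42,"s":19}
After op 8 (remove /dc): {"hy":94,"l":99,"o":42,"s":19}
After op 9 (add /aep 2): {"aep":2,"hy":94,"l":99,"o":42,"s":19}
After op 10 (replace /s 23): {"aep":2,"hy":94,"l":99,"o":42,"s":23}
After op 11 (remove /l): {"aep":2,"hy":94,"o":42,"s":23}
After op 12 (remove /hy): {"aep":2,"o":42,"s":23}
After op 13 (replace /o 36): {"aep":2,"o":36,"s":23}
After op 14 (replace /s 68): {"aep":2,"o":36,"s":68}
After op 15 (remove /s): {"aep":2,"o":36}
After op 16 (add /aep 75): {"aep":75,"o":36}
After op 17 (add /y 44): {"aep":75,"o":36,"y":44}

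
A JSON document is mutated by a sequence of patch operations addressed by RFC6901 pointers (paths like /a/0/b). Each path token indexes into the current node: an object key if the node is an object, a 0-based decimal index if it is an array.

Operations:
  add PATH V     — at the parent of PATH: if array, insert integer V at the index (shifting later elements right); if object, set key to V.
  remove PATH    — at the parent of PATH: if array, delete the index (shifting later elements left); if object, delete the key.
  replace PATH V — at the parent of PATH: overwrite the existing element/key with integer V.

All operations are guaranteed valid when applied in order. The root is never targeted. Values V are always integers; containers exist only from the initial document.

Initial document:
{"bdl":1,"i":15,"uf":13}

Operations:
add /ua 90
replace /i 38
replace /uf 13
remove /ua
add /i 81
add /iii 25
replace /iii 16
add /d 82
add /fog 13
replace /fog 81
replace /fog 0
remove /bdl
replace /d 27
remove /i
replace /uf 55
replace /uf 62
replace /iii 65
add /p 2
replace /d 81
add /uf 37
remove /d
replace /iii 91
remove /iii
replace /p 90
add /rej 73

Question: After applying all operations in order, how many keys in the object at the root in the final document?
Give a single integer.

Answer: 4

Derivation:
After op 1 (add /ua 90): {"bdl":1,"i":15,"ua":90,"uf":13}
After op 2 (replace /i 38): {"bdl":1,"i":38,"ua":90,"uf":13}
After op 3 (replace /uf 13): {"bdl":1,"i":38,"ua":90,"uf":13}
After op 4 (remove /ua): {"bdl":1,"i":38,"uf":13}
After op 5 (add /i 81): {"bdl":1,"i":81,"uf":13}
After op 6 (add /iii 25): {"bdl":1,"i":81,"iii":25,"uf":13}
After op 7 (replace /iii 16): {"bdl":1,"i":81,"iii":16,"uf":13}
After op 8 (add /d 82): {"bdl":1,"d":82,"i":81,"iii":16,"uf":13}
After op 9 (add /fog 13): {"bdl":1,"d":82,"fog":13,"i":81,"iii":16,"uf":13}
After op 10 (replace /fog 81): {"bdl":1,"d":82,"fog":81,"i":81,"iii":16,"uf":13}
After op 11 (replace /fog 0): {"bdl":1,"d":82,"fog":0,"i":81,"iii":16,"uf":13}
After op 12 (remove /bdl): {"d":82,"fog":0,"i":81,"iii":16,"uf":13}
After op 13 (replace /d 27): {"d":27,"fog":0,"i":81,"iii":16,"uf":13}
After op 14 (remove /i): {"d":27,"fog":0,"iii":16,"uf":13}
After op 15 (replace /uf 55): {"d":27,"fog":0,"iii":16,"uf":55}
After op 16 (replace /uf 62): {"d":27,"fog":0,"iii":16,"uf":62}
After op 17 (replace /iii 65): {"d":27,"fog":0,"iii":65,"uf":62}
After op 18 (add /p 2): {"d":27,"fog":0,"iii":65,"p":2,"uf":62}
After op 19 (replace /d 81): {"d":81,"fog":0,"iii":65,"p":2,"uf":62}
After op 20 (add /uf 37): {"d":81,"fog":0,"iii":65,"p":2,"uf":37}
After op 21 (remove /d): {"fog":0,"iii":65,"p":2,"uf":37}
After op 22 (replace /iii 91): {"fog":0,"iii":91,"p":2,"uf":37}
After op 23 (remove /iii): {"fog":0,"p":2,"uf":37}
After op 24 (replace /p 90): {"fog":0,"p":90,"uf":37}
After op 25 (add /rej 73): {"fog":0,"p":90,"rej":73,"uf":37}
Size at the root: 4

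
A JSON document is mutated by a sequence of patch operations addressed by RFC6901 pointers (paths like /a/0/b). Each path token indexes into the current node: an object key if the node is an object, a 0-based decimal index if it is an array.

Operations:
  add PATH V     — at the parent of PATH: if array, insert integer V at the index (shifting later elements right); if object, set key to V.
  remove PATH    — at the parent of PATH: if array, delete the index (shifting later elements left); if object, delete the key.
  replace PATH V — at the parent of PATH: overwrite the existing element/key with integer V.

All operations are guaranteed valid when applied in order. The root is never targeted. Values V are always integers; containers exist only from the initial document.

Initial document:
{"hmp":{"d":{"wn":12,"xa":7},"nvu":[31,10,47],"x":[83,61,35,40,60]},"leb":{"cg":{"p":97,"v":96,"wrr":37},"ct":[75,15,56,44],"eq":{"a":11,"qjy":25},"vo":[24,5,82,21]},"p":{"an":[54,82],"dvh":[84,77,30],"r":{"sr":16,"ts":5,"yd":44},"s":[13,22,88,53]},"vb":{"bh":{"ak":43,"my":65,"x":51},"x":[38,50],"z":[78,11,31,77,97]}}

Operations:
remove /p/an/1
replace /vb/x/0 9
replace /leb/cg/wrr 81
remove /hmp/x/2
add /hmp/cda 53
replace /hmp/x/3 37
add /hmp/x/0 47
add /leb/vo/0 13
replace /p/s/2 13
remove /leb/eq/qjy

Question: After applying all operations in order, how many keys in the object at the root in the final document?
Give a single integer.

After op 1 (remove /p/an/1): {"hmp":{"d":{"wn":12,"xa":7},"nvu":[31,10,47],"x":[83,61,35,40,60]},"leb":{"cg":{"p":97,"v":96,"wrr":37},"ct":[75,15,56,44],"eq":{"a":11,"qjy":25},"vo":[24,5,82,21]},"p":{"an":[54],"dvh":[84,77,30],"r":{"sr":16,"ts":5,"yd":44},"s":[13,22,88,53]},"vb":{"bh":{"ak":43,"my":65,"x":51},"x":[38,50],"z":[78,11,31,77,97]}}
After op 2 (replace /vb/x/0 9): {"hmp":{"d":{"wn":12,"xa":7},"nvu":[31,10,47],"x":[83,61,35,40,60]},"leb":{"cg":{"p":97,"v":96,"wrr":37},"ct":[75,15,56,44],"eq":{"a":11,"qjy":25},"vo":[24,5,82,21]},"p":{"an":[54],"dvh":[84,77,30],"r":{"sr":16,"ts":5,"yd":44},"s":[13,22,88,53]},"vb":{"bh":{"ak":43,"my":65,"x":51},"x":[9,50],"z":[78,11,31,77,97]}}
After op 3 (replace /leb/cg/wrr 81): {"hmp":{"d":{"wn":12,"xa":7},"nvu":[31,10,47],"x":[83,61,35,40,60]},"leb":{"cg":{"p":97,"v":96,"wrr":81},"ct":[75,15,56,44],"eq":{"a":11,"qjy":25},"vo":[24,5,82,21]},"p":{"an":[54],"dvh":[84,77,30],"r":{"sr":16,"ts":5,"yd":44},"s":[13,22,88,53]},"vb":{"bh":{"ak":43,"my":65,"x":51},"x":[9,50],"z":[78,11,31,77,97]}}
After op 4 (remove /hmp/x/2): {"hmp":{"d":{"wn":12,"xa":7},"nvu":[31,10,47],"x":[83,61,40,60]},"leb":{"cg":{"p":97,"v":96,"wrr":81},"ct":[75,15,56,44],"eq":{"a":11,"qjy":25},"vo":[24,5,82,21]},"p":{"an":[54],"dvh":[84,77,30],"r":{"sr":16,"ts":5,"yd":44},"s":[13,22,88,53]},"vb":{"bh":{"ak":43,"my":65,"x":51},"x":[9,50],"z":[78,11,31,77,97]}}
After op 5 (add /hmp/cda 53): {"hmp":{"cda":53,"d":{"wn":12,"xa":7},"nvu":[31,10,47],"x":[83,61,40,60]},"leb":{"cg":{"p":97,"v":96,"wrr":81},"ct":[75,15,56,44],"eq":{"a":11,"qjy":25},"vo":[24,5,82,21]},"p":{"an":[54],"dvh":[84,77,30],"r":{"sr":16,"ts":5,"yd":44},"s":[13,22,88,53]},"vb":{"bh":{"ak":43,"my":65,"x":51},"x":[9,50],"z":[78,11,31,77,97]}}
After op 6 (replace /hmp/x/3 37): {"hmp":{"cda":53,"d":{"wn":12,"xa":7},"nvu":[31,10,47],"x":[83,61,40,37]},"leb":{"cg":{"p":97,"v":96,"wrr":81},"ct":[75,15,56,44],"eq":{"a":11,"qjy":25},"vo":[24,5,82,21]},"p":{"an":[54],"dvh":[84,77,30],"r":{"sr":16,"ts":5,"yd":44},"s":[13,22,88,53]},"vb":{"bh":{"ak":43,"my":65,"x":51},"x":[9,50],"z":[78,11,31,77,97]}}
After op 7 (add /hmp/x/0 47): {"hmp":{"cda":53,"d":{"wn":12,"xa":7},"nvu":[31,10,47],"x":[47,83,61,40,37]},"leb":{"cg":{"p":97,"v":96,"wrr":81},"ct":[75,15,56,44],"eq":{"a":11,"qjy":25},"vo":[24,5,82,21]},"p":{"an":[54],"dvh":[84,77,30],"r":{"sr":16,"ts":5,"yd":44},"s":[13,22,88,53]},"vb":{"bh":{"ak":43,"my":65,"x":51},"x":[9,50],"z":[78,11,31,77,97]}}
After op 8 (add /leb/vo/0 13): {"hmp":{"cda":53,"d":{"wn":12,"xa":7},"nvu":[31,10,47],"x":[47,83,61,40,37]},"leb":{"cg":{"p":97,"v":96,"wrr":81},"ct":[75,15,56,44],"eq":{"a":11,"qjy":25},"vo":[13,24,5,82,21]},"p":{"an":[54],"dvh":[84,77,30],"r":{"sr":16,"ts":5,"yd":44},"s":[13,22,88,53]},"vb":{"bh":{"ak":43,"my":65,"x":51},"x":[9,50],"z":[78,11,31,77,97]}}
After op 9 (replace /p/s/2 13): {"hmp":{"cda":53,"d":{"wn":12,"xa":7},"nvu":[31,10,47],"x":[47,83,61,40,37]},"leb":{"cg":{"p":97,"v":96,"wrr":81},"ct":[75,15,56,44],"eq":{"a":11,"qjy":25},"vo":[13,24,5,82,21]},"p":{"an":[54],"dvh":[84,77,30],"r":{"sr":16,"ts":5,"yd":44},"s":[13,22,13,53]},"vb":{"bh":{"ak":43,"my":65,"x":51},"x":[9,50],"z":[78,11,31,77,97]}}
After op 10 (remove /leb/eq/qjy): {"hmp":{"cda":53,"d":{"wn":12,"xa":7},"nvu":[31,10,47],"x":[47,83,61,40,37]},"leb":{"cg":{"p":97,"v":96,"wrr":81},"ct":[75,15,56,44],"eq":{"a":11},"vo":[13,24,5,82,21]},"p":{"an":[54],"dvh":[84,77,30],"r":{"sr":16,"ts":5,"yd":44},"s":[13,22,13,53]},"vb":{"bh":{"ak":43,"my":65,"x":51},"x":[9,50],"z":[78,11,31,77,97]}}
Size at the root: 4

Answer: 4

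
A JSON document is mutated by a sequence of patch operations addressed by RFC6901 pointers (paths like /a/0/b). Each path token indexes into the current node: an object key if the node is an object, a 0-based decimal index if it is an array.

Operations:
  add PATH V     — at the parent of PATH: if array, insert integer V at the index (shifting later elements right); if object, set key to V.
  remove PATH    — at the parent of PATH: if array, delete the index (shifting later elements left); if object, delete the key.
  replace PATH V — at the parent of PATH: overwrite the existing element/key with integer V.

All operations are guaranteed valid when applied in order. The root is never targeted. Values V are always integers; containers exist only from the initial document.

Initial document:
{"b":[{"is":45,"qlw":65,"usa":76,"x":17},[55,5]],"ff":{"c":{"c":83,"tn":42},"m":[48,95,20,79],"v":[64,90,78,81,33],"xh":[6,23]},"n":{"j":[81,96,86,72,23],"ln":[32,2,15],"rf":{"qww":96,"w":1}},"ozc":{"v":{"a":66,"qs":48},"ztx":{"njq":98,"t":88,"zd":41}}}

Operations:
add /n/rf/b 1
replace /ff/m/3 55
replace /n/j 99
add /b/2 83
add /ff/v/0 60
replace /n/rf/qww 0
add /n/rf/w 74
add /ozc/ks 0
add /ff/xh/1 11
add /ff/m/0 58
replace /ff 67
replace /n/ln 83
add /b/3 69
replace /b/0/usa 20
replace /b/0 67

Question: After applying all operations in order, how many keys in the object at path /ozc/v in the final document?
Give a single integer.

After op 1 (add /n/rf/b 1): {"b":[{"is":45,"qlw":65,"usa":76,"x":17},[55,5]],"ff":{"c":{"c":83,"tn":42},"m":[48,95,20,79],"v":[64,90,78,81,33],"xh":[6,23]},"n":{"j":[81,96,86,72,23],"ln":[32,2,15],"rf":{"b":1,"qww":96,"w":1}},"ozc":{"v":{"a":66,"qs":48},"ztx":{"njq":98,"t":88,"zd":41}}}
After op 2 (replace /ff/m/3 55): {"b":[{"is":45,"qlw":65,"usa":76,"x":17},[55,5]],"ff":{"c":{"c":83,"tn":42},"m":[48,95,20,55],"v":[64,90,78,81,33],"xh":[6,23]},"n":{"j":[81,96,86,72,23],"ln":[32,2,15],"rf":{"b":1,"qww":96,"w":1}},"ozc":{"v":{"a":66,"qs":48},"ztx":{"njq":98,"t":88,"zd":41}}}
After op 3 (replace /n/j 99): {"b":[{"is":45,"qlw":65,"usa":76,"x":17},[55,5]],"ff":{"c":{"c":83,"tn":42},"m":[48,95,20,55],"v":[64,90,78,81,33],"xh":[6,23]},"n":{"j":99,"ln":[32,2,15],"rf":{"b":1,"qww":96,"w":1}},"ozc":{"v":{"a":66,"qs":48},"ztx":{"njq":98,"t":88,"zd":41}}}
After op 4 (add /b/2 83): {"b":[{"is":45,"qlw":65,"usa":76,"x":17},[55,5],83],"ff":{"c":{"c":83,"tn":42},"m":[48,95,20,55],"v":[64,90,78,81,33],"xh":[6,23]},"n":{"j":99,"ln":[32,2,15],"rf":{"b":1,"qww":96,"w":1}},"ozc":{"v":{"a":66,"qs":48},"ztx":{"njq":98,"t":88,"zd":41}}}
After op 5 (add /ff/v/0 60): {"b":[{"is":45,"qlw":65,"usa":76,"x":17},[55,5],83],"ff":{"c":{"c":83,"tn":42},"m":[48,95,20,55],"v":[60,64,90,78,81,33],"xh":[6,23]},"n":{"j":99,"ln":[32,2,15],"rf":{"b":1,"qww":96,"w":1}},"ozc":{"v":{"a":66,"qs":48},"ztx":{"njq":98,"t":88,"zd":41}}}
After op 6 (replace /n/rf/qww 0): {"b":[{"is":45,"qlw":65,"usa":76,"x":17},[55,5],83],"ff":{"c":{"c":83,"tn":42},"m":[48,95,20,55],"v":[60,64,90,78,81,33],"xh":[6,23]},"n":{"j":99,"ln":[32,2,15],"rf":{"b":1,"qww":0,"w":1}},"ozc":{"v":{"a":66,"qs":48},"ztx":{"njq":98,"t":88,"zd":41}}}
After op 7 (add /n/rf/w 74): {"b":[{"is":45,"qlw":65,"usa":76,"x":17},[55,5],83],"ff":{"c":{"c":83,"tn":42},"m":[48,95,20,55],"v":[60,64,90,78,81,33],"xh":[6,23]},"n":{"j":99,"ln":[32,2,15],"rf":{"b":1,"qww":0,"w":74}},"ozc":{"v":{"a":66,"qs":48},"ztx":{"njq":98,"t":88,"zd":41}}}
After op 8 (add /ozc/ks 0): {"b":[{"is":45,"qlw":65,"usa":76,"x":17},[55,5],83],"ff":{"c":{"c":83,"tn":42},"m":[48,95,20,55],"v":[60,64,90,78,81,33],"xh":[6,23]},"n":{"j":99,"ln":[32,2,15],"rf":{"b":1,"qww":0,"w":74}},"ozc":{"ks":0,"v":{"a":66,"qs":48},"ztx":{"njq":98,"t":88,"zd":41}}}
After op 9 (add /ff/xh/1 11): {"b":[{"is":45,"qlw":65,"usa":76,"x":17},[55,5],83],"ff":{"c":{"c":83,"tn":42},"m":[48,95,20,55],"v":[60,64,90,78,81,33],"xh":[6,11,23]},"n":{"j":99,"ln":[32,2,15],"rf":{"b":1,"qww":0,"w":74}},"ozc":{"ks":0,"v":{"a":66,"qs":48},"ztx":{"njq":98,"t":88,"zd":41}}}
After op 10 (add /ff/m/0 58): {"b":[{"is":45,"qlw":65,"usa":76,"x":17},[55,5],83],"ff":{"c":{"c":83,"tn":42},"m":[58,48,95,20,55],"v":[60,64,90,78,81,33],"xh":[6,11,23]},"n":{"j":99,"ln":[32,2,15],"rf":{"b":1,"qww":0,"w":74}},"ozc":{"ks":0,"v":{"a":66,"qs":48},"ztx":{"njq":98,"t":88,"zd":41}}}
After op 11 (replace /ff 67): {"b":[{"is":45,"qlw":65,"usa":76,"x":17},[55,5],83],"ff":67,"n":{"j":99,"ln":[32,2,15],"rf":{"b":1,"qww":0,"w":74}},"ozc":{"ks":0,"v":{"a":66,"qs":48},"ztx":{"njq":98,"t":88,"zd":41}}}
After op 12 (replace /n/ln 83): {"b":[{"is":45,"qlw":65,"usa":76,"x":17},[55,5],83],"ff":67,"n":{"j":99,"ln":83,"rf":{"b":1,"qww":0,"w":74}},"ozc":{"ks":0,"v":{"a":66,"qs":48},"ztx":{"njq":98,"t":88,"zd":41}}}
After op 13 (add /b/3 69): {"b":[{"is":45,"qlw":65,"usa":76,"x":17},[55,5],83,69],"ff":67,"n":{"j":99,"ln":83,"rf":{"b":1,"qww":0,"w":74}},"ozc":{"ks":0,"v":{"a":66,"qs":48},"ztx":{"njq":98,"t":88,"zd":41}}}
After op 14 (replace /b/0/usa 20): {"b":[{"is":45,"qlw":65,"usa":20,"x":17},[55,5],83,69],"ff":67,"n":{"j":99,"ln":83,"rf":{"b":1,"qww":0,"w":74}},"ozc":{"ks":0,"v":{"a":66,"qs":48},"ztx":{"njq":98,"t":88,"zd":41}}}
After op 15 (replace /b/0 67): {"b":[67,[55,5],83,69],"ff":67,"n":{"j":99,"ln":83,"rf":{"b":1,"qww":0,"w":74}},"ozc":{"ks":0,"v":{"a":66,"qs":48},"ztx":{"njq":98,"t":88,"zd":41}}}
Size at path /ozc/v: 2

Answer: 2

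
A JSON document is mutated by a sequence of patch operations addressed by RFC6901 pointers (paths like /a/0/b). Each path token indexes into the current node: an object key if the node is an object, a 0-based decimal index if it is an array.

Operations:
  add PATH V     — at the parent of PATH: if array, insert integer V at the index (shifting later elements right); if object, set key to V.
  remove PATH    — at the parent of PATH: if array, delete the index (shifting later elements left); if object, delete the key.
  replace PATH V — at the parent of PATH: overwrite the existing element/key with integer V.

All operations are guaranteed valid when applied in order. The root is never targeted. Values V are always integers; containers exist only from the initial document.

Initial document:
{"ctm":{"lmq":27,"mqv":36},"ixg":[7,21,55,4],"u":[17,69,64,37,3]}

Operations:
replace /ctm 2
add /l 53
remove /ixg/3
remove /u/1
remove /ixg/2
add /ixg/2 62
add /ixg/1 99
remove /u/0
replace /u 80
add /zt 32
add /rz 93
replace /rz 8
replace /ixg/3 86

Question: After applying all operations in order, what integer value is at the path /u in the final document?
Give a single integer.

Answer: 80

Derivation:
After op 1 (replace /ctm 2): {"ctm":2,"ixg":[7,21,55,4],"u":[17,69,64,37,3]}
After op 2 (add /l 53): {"ctm":2,"ixg":[7,21,55,4],"l":53,"u":[17,69,64,37,3]}
After op 3 (remove /ixg/3): {"ctm":2,"ixg":[7,21,55],"l":53,"u":[17,69,64,37,3]}
After op 4 (remove /u/1): {"ctm":2,"ixg":[7,21,55],"l":53,"u":[17,64,37,3]}
After op 5 (remove /ixg/2): {"ctm":2,"ixg":[7,21],"l":53,"u":[17,64,37,3]}
After op 6 (add /ixg/2 62): {"ctm":2,"ixg":[7,21,62],"l":53,"u":[17,64,37,3]}
After op 7 (add /ixg/1 99): {"ctm":2,"ixg":[7,99,21,62],"l":53,"u":[17,64,37,3]}
After op 8 (remove /u/0): {"ctm":2,"ixg":[7,99,21,62],"l":53,"u":[64,37,3]}
After op 9 (replace /u 80): {"ctm":2,"ixg":[7,99,21,62],"l":53,"u":80}
After op 10 (add /zt 32): {"ctm":2,"ixg":[7,99,21,62],"l":53,"u":80,"zt":32}
After op 11 (add /rz 93): {"ctm":2,"ixg":[7,99,21,62],"l":53,"rz":93,"u":80,"zt":32}
After op 12 (replace /rz 8): {"ctm":2,"ixg":[7,99,21,62],"l":53,"rz":8,"u":80,"zt":32}
After op 13 (replace /ixg/3 86): {"ctm":2,"ixg":[7,99,21,86],"l":53,"rz":8,"u":80,"zt":32}
Value at /u: 80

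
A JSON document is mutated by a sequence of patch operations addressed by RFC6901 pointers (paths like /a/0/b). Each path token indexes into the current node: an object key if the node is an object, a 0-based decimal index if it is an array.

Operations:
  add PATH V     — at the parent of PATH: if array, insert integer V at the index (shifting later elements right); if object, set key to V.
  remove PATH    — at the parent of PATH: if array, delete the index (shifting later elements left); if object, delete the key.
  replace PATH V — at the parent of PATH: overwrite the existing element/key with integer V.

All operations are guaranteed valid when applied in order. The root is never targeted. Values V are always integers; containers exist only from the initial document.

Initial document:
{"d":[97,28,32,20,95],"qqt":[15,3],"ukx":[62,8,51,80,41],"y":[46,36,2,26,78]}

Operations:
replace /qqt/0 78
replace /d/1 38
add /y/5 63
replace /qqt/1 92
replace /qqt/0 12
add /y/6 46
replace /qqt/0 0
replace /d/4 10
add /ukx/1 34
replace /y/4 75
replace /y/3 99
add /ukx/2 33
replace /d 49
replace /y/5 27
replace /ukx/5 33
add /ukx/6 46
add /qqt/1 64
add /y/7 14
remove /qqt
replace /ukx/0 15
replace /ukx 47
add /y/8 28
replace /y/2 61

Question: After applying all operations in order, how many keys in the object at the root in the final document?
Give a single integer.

Answer: 3

Derivation:
After op 1 (replace /qqt/0 78): {"d":[97,28,32,20,95],"qqt":[78,3],"ukx":[62,8,51,80,41],"y":[46,36,2,26,78]}
After op 2 (replace /d/1 38): {"d":[97,38,32,20,95],"qqt":[78,3],"ukx":[62,8,51,80,41],"y":[46,36,2,26,78]}
After op 3 (add /y/5 63): {"d":[97,38,32,20,95],"qqt":[78,3],"ukx":[62,8,51,80,41],"y":[46,36,2,26,78,63]}
After op 4 (replace /qqt/1 92): {"d":[97,38,32,20,95],"qqt":[78,92],"ukx":[62,8,51,80,41],"y":[46,36,2,26,78,63]}
After op 5 (replace /qqt/0 12): {"d":[97,38,32,20,95],"qqt":[12,92],"ukx":[62,8,51,80,41],"y":[46,36,2,26,78,63]}
After op 6 (add /y/6 46): {"d":[97,38,32,20,95],"qqt":[12,92],"ukx":[62,8,51,80,41],"y":[46,36,2,26,78,63,46]}
After op 7 (replace /qqt/0 0): {"d":[97,38,32,20,95],"qqt":[0,92],"ukx":[62,8,51,80,41],"y":[46,36,2,26,78,63,46]}
After op 8 (replace /d/4 10): {"d":[97,38,32,20,10],"qqt":[0,92],"ukx":[62,8,51,80,41],"y":[46,36,2,26,78,63,46]}
After op 9 (add /ukx/1 34): {"d":[97,38,32,20,10],"qqt":[0,92],"ukx":[62,34,8,51,80,41],"y":[46,36,2,26,78,63,46]}
After op 10 (replace /y/4 75): {"d":[97,38,32,20,10],"qqt":[0,92],"ukx":[62,34,8,51,80,41],"y":[46,36,2,26,75,63,46]}
After op 11 (replace /y/3 99): {"d":[97,38,32,20,10],"qqt":[0,92],"ukx":[62,34,8,51,80,41],"y":[46,36,2,99,75,63,46]}
After op 12 (add /ukx/2 33): {"d":[97,38,32,20,10],"qqt":[0,92],"ukx":[62,34,33,8,51,80,41],"y":[46,36,2,99,75,63,46]}
After op 13 (replace /d 49): {"d":49,"qqt":[0,92],"ukx":[62,34,33,8,51,80,41],"y":[46,36,2,99,75,63,46]}
After op 14 (replace /y/5 27): {"d":49,"qqt":[0,92],"ukx":[62,34,33,8,51,80,41],"y":[46,36,2,99,75,27,46]}
After op 15 (replace /ukx/5 33): {"d":49,"qqt":[0,92],"ukx":[62,34,33,8,51,33,41],"y":[46,36,2,99,75,27,46]}
After op 16 (add /ukx/6 46): {"d":49,"qqt":[0,92],"ukx":[62,34,33,8,51,33,46,41],"y":[46,36,2,99,75,27,46]}
After op 17 (add /qqt/1 64): {"d":49,"qqt":[0,64,92],"ukx":[62,34,33,8,51,33,46,41],"y":[46,36,2,99,75,27,46]}
After op 18 (add /y/7 14): {"d":49,"qqt":[0,64,92],"ukx":[62,34,33,8,51,33,46,41],"y":[46,36,2,99,75,27,46,14]}
After op 19 (remove /qqt): {"d":49,"ukx":[62,34,33,8,51,33,46,41],"y":[46,36,2,99,75,27,46,14]}
After op 20 (replace /ukx/0 15): {"d":49,"ukx":[15,34,33,8,51,33,46,41],"y":[46,36,2,99,75,27,46,14]}
After op 21 (replace /ukx 47): {"d":49,"ukx":47,"y":[46,36,2,99,75,27,46,14]}
After op 22 (add /y/8 28): {"d":49,"ukx":47,"y":[46,36,2,99,75,27,46,14,28]}
After op 23 (replace /y/2 61): {"d":49,"ukx":47,"y":[46,36,61,99,75,27,46,14,28]}
Size at the root: 3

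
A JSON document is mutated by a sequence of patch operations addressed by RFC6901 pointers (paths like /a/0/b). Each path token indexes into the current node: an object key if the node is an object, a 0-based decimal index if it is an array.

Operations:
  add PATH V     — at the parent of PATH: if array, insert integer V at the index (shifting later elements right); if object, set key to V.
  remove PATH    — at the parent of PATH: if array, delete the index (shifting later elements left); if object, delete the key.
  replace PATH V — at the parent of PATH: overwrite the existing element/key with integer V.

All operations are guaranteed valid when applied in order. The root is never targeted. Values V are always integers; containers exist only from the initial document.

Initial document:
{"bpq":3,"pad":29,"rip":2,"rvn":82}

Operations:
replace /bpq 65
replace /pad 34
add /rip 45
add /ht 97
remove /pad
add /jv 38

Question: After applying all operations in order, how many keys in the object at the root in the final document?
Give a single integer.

Answer: 5

Derivation:
After op 1 (replace /bpq 65): {"bpq":65,"pad":29,"rip":2,"rvn":82}
After op 2 (replace /pad 34): {"bpq":65,"pad":34,"rip":2,"rvn":82}
After op 3 (add /rip 45): {"bpq":65,"pad":34,"rip":45,"rvn":82}
After op 4 (add /ht 97): {"bpq":65,"ht":97,"pad":34,"rip":45,"rvn":82}
After op 5 (remove /pad): {"bpq":65,"ht":97,"rip":45,"rvn":82}
After op 6 (add /jv 38): {"bpq":65,"ht":97,"jv":38,"rip":45,"rvn":82}
Size at the root: 5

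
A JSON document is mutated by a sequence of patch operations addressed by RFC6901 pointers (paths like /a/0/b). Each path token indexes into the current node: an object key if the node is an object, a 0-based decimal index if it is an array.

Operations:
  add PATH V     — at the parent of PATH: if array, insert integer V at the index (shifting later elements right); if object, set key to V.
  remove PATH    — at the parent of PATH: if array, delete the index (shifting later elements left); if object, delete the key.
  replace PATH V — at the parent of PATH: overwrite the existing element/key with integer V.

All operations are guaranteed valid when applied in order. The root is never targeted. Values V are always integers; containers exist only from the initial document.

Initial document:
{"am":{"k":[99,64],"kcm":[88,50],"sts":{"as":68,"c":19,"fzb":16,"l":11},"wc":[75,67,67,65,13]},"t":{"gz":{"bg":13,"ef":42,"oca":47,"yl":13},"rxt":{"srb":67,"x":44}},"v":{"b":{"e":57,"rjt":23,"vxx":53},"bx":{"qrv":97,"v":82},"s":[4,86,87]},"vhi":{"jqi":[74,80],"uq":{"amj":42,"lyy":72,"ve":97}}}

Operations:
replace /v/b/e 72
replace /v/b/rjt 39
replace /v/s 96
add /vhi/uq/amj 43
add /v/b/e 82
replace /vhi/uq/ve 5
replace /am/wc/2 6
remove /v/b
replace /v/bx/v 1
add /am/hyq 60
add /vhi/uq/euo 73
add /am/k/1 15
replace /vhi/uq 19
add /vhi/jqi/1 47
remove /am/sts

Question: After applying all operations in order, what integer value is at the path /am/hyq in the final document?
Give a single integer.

Answer: 60

Derivation:
After op 1 (replace /v/b/e 72): {"am":{"k":[99,64],"kcm":[88,50],"sts":{"as":68,"c":19,"fzb":16,"l":11},"wc":[75,67,67,65,13]},"t":{"gz":{"bg":13,"ef":42,"oca":47,"yl":13},"rxt":{"srb":67,"x":44}},"v":{"b":{"e":72,"rjt":23,"vxx":53},"bx":{"qrv":97,"v":82},"s":[4,86,87]},"vhi":{"jqi":[74,80],"uq":{"amj":42,"lyy":72,"ve":97}}}
After op 2 (replace /v/b/rjt 39): {"am":{"k":[99,64],"kcm":[88,50],"sts":{"as":68,"c":19,"fzb":16,"l":11},"wc":[75,67,67,65,13]},"t":{"gz":{"bg":13,"ef":42,"oca":47,"yl":13},"rxt":{"srb":67,"x":44}},"v":{"b":{"e":72,"rjt":39,"vxx":53},"bx":{"qrv":97,"v":82},"s":[4,86,87]},"vhi":{"jqi":[74,80],"uq":{"amj":42,"lyy":72,"ve":97}}}
After op 3 (replace /v/s 96): {"am":{"k":[99,64],"kcm":[88,50],"sts":{"as":68,"c":19,"fzb":16,"l":11},"wc":[75,67,67,65,13]},"t":{"gz":{"bg":13,"ef":42,"oca":47,"yl":13},"rxt":{"srb":67,"x":44}},"v":{"b":{"e":72,"rjt":39,"vxx":53},"bx":{"qrv":97,"v":82},"s":96},"vhi":{"jqi":[74,80],"uq":{"amj":42,"lyy":72,"ve":97}}}
After op 4 (add /vhi/uq/amj 43): {"am":{"k":[99,64],"kcm":[88,50],"sts":{"as":68,"c":19,"fzb":16,"l":11},"wc":[75,67,67,65,13]},"t":{"gz":{"bg":13,"ef":42,"oca":47,"yl":13},"rxt":{"srb":67,"x":44}},"v":{"b":{"e":72,"rjt":39,"vxx":53},"bx":{"qrv":97,"v":82},"s":96},"vhi":{"jqi":[74,80],"uq":{"amj":43,"lyy":72,"ve":97}}}
After op 5 (add /v/b/e 82): {"am":{"k":[99,64],"kcm":[88,50],"sts":{"as":68,"c":19,"fzb":16,"l":11},"wc":[75,67,67,65,13]},"t":{"gz":{"bg":13,"ef":42,"oca":47,"yl":13},"rxt":{"srb":67,"x":44}},"v":{"b":{"e":82,"rjt":39,"vxx":53},"bx":{"qrv":97,"v":82},"s":96},"vhi":{"jqi":[74,80],"uq":{"amj":43,"lyy":72,"ve":97}}}
After op 6 (replace /vhi/uq/ve 5): {"am":{"k":[99,64],"kcm":[88,50],"sts":{"as":68,"c":19,"fzb":16,"l":11},"wc":[75,67,67,65,13]},"t":{"gz":{"bg":13,"ef":42,"oca":47,"yl":13},"rxt":{"srb":67,"x":44}},"v":{"b":{"e":82,"rjt":39,"vxx":53},"bx":{"qrv":97,"v":82},"s":96},"vhi":{"jqi":[74,80],"uq":{"amj":43,"lyy":72,"ve":5}}}
After op 7 (replace /am/wc/2 6): {"am":{"k":[99,64],"kcm":[88,50],"sts":{"as":68,"c":19,"fzb":16,"l":11},"wc":[75,67,6,65,13]},"t":{"gz":{"bg":13,"ef":42,"oca":47,"yl":13},"rxt":{"srb":67,"x":44}},"v":{"b":{"e":82,"rjt":39,"vxx":53},"bx":{"qrv":97,"v":82},"s":96},"vhi":{"jqi":[74,80],"uq":{"amj":43,"lyy":72,"ve":5}}}
After op 8 (remove /v/b): {"am":{"k":[99,64],"kcm":[88,50],"sts":{"as":68,"c":19,"fzb":16,"l":11},"wc":[75,67,6,65,13]},"t":{"gz":{"bg":13,"ef":42,"oca":47,"yl":13},"rxt":{"srb":67,"x":44}},"v":{"bx":{"qrv":97,"v":82},"s":96},"vhi":{"jqi":[74,80],"uq":{"amj":43,"lyy":72,"ve":5}}}
After op 9 (replace /v/bx/v 1): {"am":{"k":[99,64],"kcm":[88,50],"sts":{"as":68,"c":19,"fzb":16,"l":11},"wc":[75,67,6,65,13]},"t":{"gz":{"bg":13,"ef":42,"oca":47,"yl":13},"rxt":{"srb":67,"x":44}},"v":{"bx":{"qrv":97,"v":1},"s":96},"vhi":{"jqi":[74,80],"uq":{"amj":43,"lyy":72,"ve":5}}}
After op 10 (add /am/hyq 60): {"am":{"hyq":60,"k":[99,64],"kcm":[88,50],"sts":{"as":68,"c":19,"fzb":16,"l":11},"wc":[75,67,6,65,13]},"t":{"gz":{"bg":13,"ef":42,"oca":47,"yl":13},"rxt":{"srb":67,"x":44}},"v":{"bx":{"qrv":97,"v":1},"s":96},"vhi":{"jqi":[74,80],"uq":{"amj":43,"lyy":72,"ve":5}}}
After op 11 (add /vhi/uq/euo 73): {"am":{"hyq":60,"k":[99,64],"kcm":[88,50],"sts":{"as":68,"c":19,"fzb":16,"l":11},"wc":[75,67,6,65,13]},"t":{"gz":{"bg":13,"ef":42,"oca":47,"yl":13},"rxt":{"srb":67,"x":44}},"v":{"bx":{"qrv":97,"v":1},"s":96},"vhi":{"jqi":[74,80],"uq":{"amj":43,"euo":73,"lyy":72,"ve":5}}}
After op 12 (add /am/k/1 15): {"am":{"hyq":60,"k":[99,15,64],"kcm":[88,50],"sts":{"as":68,"c":19,"fzb":16,"l":11},"wc":[75,67,6,65,13]},"t":{"gz":{"bg":13,"ef":42,"oca":47,"yl":13},"rxt":{"srb":67,"x":44}},"v":{"bx":{"qrv":97,"v":1},"s":96},"vhi":{"jqi":[74,80],"uq":{"amj":43,"euo":73,"lyy":72,"ve":5}}}
After op 13 (replace /vhi/uq 19): {"am":{"hyq":60,"k":[99,15,64],"kcm":[88,50],"sts":{"as":68,"c":19,"fzb":16,"l":11},"wc":[75,67,6,65,13]},"t":{"gz":{"bg":13,"ef":42,"oca":47,"yl":13},"rxt":{"srb":67,"x":44}},"v":{"bx":{"qrv":97,"v":1},"s":96},"vhi":{"jqi":[74,80],"uq":19}}
After op 14 (add /vhi/jqi/1 47): {"am":{"hyq":60,"k":[99,15,64],"kcm":[88,50],"sts":{"as":68,"c":19,"fzb":16,"l":11},"wc":[75,67,6,65,13]},"t":{"gz":{"bg":13,"ef":42,"oca":47,"yl":13},"rxt":{"srb":67,"x":44}},"v":{"bx":{"qrv":97,"v":1},"s":96},"vhi":{"jqi":[74,47,80],"uq":19}}
After op 15 (remove /am/sts): {"am":{"hyq":60,"k":[99,15,64],"kcm":[88,50],"wc":[75,67,6,65,13]},"t":{"gz":{"bg":13,"ef":42,"oca":47,"yl":13},"rxt":{"srb":67,"x":44}},"v":{"bx":{"qrv":97,"v":1},"s":96},"vhi":{"jqi":[74,47,80],"uq":19}}
Value at /am/hyq: 60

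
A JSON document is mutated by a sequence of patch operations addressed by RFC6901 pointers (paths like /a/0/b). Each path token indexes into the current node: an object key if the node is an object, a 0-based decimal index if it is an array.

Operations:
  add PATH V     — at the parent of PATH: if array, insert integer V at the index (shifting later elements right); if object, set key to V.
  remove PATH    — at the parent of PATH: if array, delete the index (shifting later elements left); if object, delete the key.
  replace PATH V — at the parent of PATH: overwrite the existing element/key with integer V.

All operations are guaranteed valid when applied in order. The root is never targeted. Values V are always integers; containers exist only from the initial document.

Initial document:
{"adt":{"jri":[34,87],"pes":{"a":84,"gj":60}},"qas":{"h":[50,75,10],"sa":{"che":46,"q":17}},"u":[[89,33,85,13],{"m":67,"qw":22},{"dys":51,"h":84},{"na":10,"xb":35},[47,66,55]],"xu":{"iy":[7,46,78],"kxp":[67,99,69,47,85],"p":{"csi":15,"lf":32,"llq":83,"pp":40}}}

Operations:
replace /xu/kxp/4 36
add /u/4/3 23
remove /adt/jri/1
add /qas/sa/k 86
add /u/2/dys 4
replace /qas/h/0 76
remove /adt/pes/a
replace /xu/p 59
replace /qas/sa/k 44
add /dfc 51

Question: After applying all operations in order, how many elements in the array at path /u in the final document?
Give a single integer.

After op 1 (replace /xu/kxp/4 36): {"adt":{"jri":[34,87],"pes":{"a":84,"gj":60}},"qas":{"h":[50,75,10],"sa":{"che":46,"q":17}},"u":[[89,33,85,13],{"m":67,"qw":22},{"dys":51,"h":84},{"na":10,"xb":35},[47,66,55]],"xu":{"iy":[7,46,78],"kxp":[67,99,69,47,36],"p":{"csi":15,"lf":32,"llq":83,"pp":40}}}
After op 2 (add /u/4/3 23): {"adt":{"jri":[34,87],"pes":{"a":84,"gj":60}},"qas":{"h":[50,75,10],"sa":{"che":46,"q":17}},"u":[[89,33,85,13],{"m":67,"qw":22},{"dys":51,"h":84},{"na":10,"xb":35},[47,66,55,23]],"xu":{"iy":[7,46,78],"kxp":[67,99,69,47,36],"p":{"csi":15,"lf":32,"llq":83,"pp":40}}}
After op 3 (remove /adt/jri/1): {"adt":{"jri":[34],"pes":{"a":84,"gj":60}},"qas":{"h":[50,75,10],"sa":{"che":46,"q":17}},"u":[[89,33,85,13],{"m":67,"qw":22},{"dys":51,"h":84},{"na":10,"xb":35},[47,66,55,23]],"xu":{"iy":[7,46,78],"kxp":[67,99,69,47,36],"p":{"csi":15,"lf":32,"llq":83,"pp":40}}}
After op 4 (add /qas/sa/k 86): {"adt":{"jri":[34],"pes":{"a":84,"gj":60}},"qas":{"h":[50,75,10],"sa":{"che":46,"k":86,"q":17}},"u":[[89,33,85,13],{"m":67,"qw":22},{"dys":51,"h":84},{"na":10,"xb":35},[47,66,55,23]],"xu":{"iy":[7,46,78],"kxp":[67,99,69,47,36],"p":{"csi":15,"lf":32,"llq":83,"pp":40}}}
After op 5 (add /u/2/dys 4): {"adt":{"jri":[34],"pes":{"a":84,"gj":60}},"qas":{"h":[50,75,10],"sa":{"che":46,"k":86,"q":17}},"u":[[89,33,85,13],{"m":67,"qw":22},{"dys":4,"h":84},{"na":10,"xb":35},[47,66,55,23]],"xu":{"iy":[7,46,78],"kxp":[67,99,69,47,36],"p":{"csi":15,"lf":32,"llq":83,"pp":40}}}
After op 6 (replace /qas/h/0 76): {"adt":{"jri":[34],"pes":{"a":84,"gj":60}},"qas":{"h":[76,75,10],"sa":{"che":46,"k":86,"q":17}},"u":[[89,33,85,13],{"m":67,"qw":22},{"dys":4,"h":84},{"na":10,"xb":35},[47,66,55,23]],"xu":{"iy":[7,46,78],"kxp":[67,99,69,47,36],"p":{"csi":15,"lf":32,"llq":83,"pp":40}}}
After op 7 (remove /adt/pes/a): {"adt":{"jri":[34],"pes":{"gj":60}},"qas":{"h":[76,75,10],"sa":{"che":46,"k":86,"q":17}},"u":[[89,33,85,13],{"m":67,"qw":22},{"dys":4,"h":84},{"na":10,"xb":35},[47,66,55,23]],"xu":{"iy":[7,46,78],"kxp":[67,99,69,47,36],"p":{"csi":15,"lf":32,"llq":83,"pp":40}}}
After op 8 (replace /xu/p 59): {"adt":{"jri":[34],"pes":{"gj":60}},"qas":{"h":[76,75,10],"sa":{"che":46,"k":86,"q":17}},"u":[[89,33,85,13],{"m":67,"qw":22},{"dys":4,"h":84},{"na":10,"xb":35},[47,66,55,23]],"xu":{"iy":[7,46,78],"kxp":[67,99,69,47,36],"p":59}}
After op 9 (replace /qas/sa/k 44): {"adt":{"jri":[34],"pes":{"gj":60}},"qas":{"h":[76,75,10],"sa":{"che":46,"k":44,"q":17}},"u":[[89,33,85,13],{"m":67,"qw":22},{"dys":4,"h":84},{"na":10,"xb":35},[47,66,55,23]],"xu":{"iy":[7,46,78],"kxp":[67,99,69,47,36],"p":59}}
After op 10 (add /dfc 51): {"adt":{"jri":[34],"pes":{"gj":60}},"dfc":51,"qas":{"h":[76,75,10],"sa":{"che":46,"k":44,"q":17}},"u":[[89,33,85,13],{"m":67,"qw":22},{"dys":4,"h":84},{"na":10,"xb":35},[47,66,55,23]],"xu":{"iy":[7,46,78],"kxp":[67,99,69,47,36],"p":59}}
Size at path /u: 5

Answer: 5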